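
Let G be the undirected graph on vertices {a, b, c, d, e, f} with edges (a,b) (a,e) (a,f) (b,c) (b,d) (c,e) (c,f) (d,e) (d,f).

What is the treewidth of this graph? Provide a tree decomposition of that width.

Every bag has size at most 4, so the width is 4 − 1 = 3 and tw(G) ≤ 3. For the lower bound: the 4 vertex sets {b,c}, {d,f}, {e}, {a} are disjoint, each induces a connected subgraph, and every pair is joined by at least one edge of G. Contracting each set to a single vertex therefore yields K_{4} as a minor, and since treewidth is minor-monotone, tw(G) ≥ tw(K_{4}) = 3. The upper and lower bounds meet at 3, so that is the treewidth.

Treewidth 3.
Bags: B1 = {b, c, e, f}  B2 = {b, d, e, f}  B3 = {a, b, e, f}
Tree: B1–B2, B2–B3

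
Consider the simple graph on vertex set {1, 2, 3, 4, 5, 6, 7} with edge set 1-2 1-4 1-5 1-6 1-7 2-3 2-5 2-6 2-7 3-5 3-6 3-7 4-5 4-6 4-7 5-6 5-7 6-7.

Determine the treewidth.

4

A width-4 tree decomposition is:
Bags: B1 = {1, 4, 5, 6, 7}  B2 = {1, 2, 5, 6, 7}  B3 = {2, 3, 5, 6, 7}
Tree: B1–B2, B2–B3
The largest bag has 5 vertices, giving width 4; this decomposition certifies tw(G) ≤ 4. For the lower bound, the 5 vertices {1, 2, 5, 6, 7} are pairwise adjacent, and any tree decomposition puts a clique entirely inside one bag — forcing width ≥ 4. Hence tw(G) = 4 exactly.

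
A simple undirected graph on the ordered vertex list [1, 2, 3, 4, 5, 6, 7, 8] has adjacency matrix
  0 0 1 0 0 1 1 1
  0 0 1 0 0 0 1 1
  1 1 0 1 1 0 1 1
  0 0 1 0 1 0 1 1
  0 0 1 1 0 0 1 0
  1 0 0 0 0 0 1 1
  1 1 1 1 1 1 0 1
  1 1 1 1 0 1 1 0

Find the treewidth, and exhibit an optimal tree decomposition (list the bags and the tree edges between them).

The largest bag has 4 vertices, giving width 3; this decomposition certifies tw(G) ≤ 3. On the other hand G contains the 4-clique {1, 3, 7, 8}. A clique must lie in a single bag of any decomposition, so no decomposition can have width below 3. The upper and lower bounds meet at 3, so that is the treewidth.

Treewidth 3.
One such decomposition:
Bags: B1 = {3, 4, 7, 8}  B2 = {1, 3, 7, 8}  B3 = {2, 3, 7, 8}  B4 = {1, 6, 7, 8}  B5 = {3, 4, 5, 7}
Tree: B1–B2, B2–B3, B2–B4, B1–B5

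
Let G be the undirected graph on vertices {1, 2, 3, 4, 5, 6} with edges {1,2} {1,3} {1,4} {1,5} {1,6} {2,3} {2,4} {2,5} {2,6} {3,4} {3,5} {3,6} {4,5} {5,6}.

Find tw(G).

A width-4 tree decomposition is:
Bags: B1 = {1, 2, 3, 4, 5}  B2 = {1, 2, 3, 5, 6}
Tree: B1–B2
The largest bag has 5 vertices, giving width 4; this decomposition certifies tw(G) ≤ 4. For the lower bound, the 5 vertices {1, 2, 3, 4, 5} are pairwise adjacent, and any tree decomposition puts a clique entirely inside one bag — forcing width ≥ 4. Combining the bounds, tw(G) = 4.

4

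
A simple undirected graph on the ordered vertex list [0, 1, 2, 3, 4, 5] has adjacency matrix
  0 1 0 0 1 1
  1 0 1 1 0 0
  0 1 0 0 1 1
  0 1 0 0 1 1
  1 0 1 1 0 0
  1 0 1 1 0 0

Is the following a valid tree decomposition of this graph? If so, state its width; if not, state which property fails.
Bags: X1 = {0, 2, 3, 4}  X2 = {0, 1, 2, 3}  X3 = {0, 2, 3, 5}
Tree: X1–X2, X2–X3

Checking the three conditions: (i) the bags cover all of {0, 1, 2, 3, 4, 5}; (ii) for each edge, some bag contains both endpoints; (iii) the bags containing any fixed vertex form a subtree. All hold, so the decomposition is valid with width 4 − 1 = 3.

Yes; width 3.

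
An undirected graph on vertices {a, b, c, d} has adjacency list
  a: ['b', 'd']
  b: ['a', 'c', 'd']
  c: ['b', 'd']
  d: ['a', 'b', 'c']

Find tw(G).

A width-2 tree decomposition is:
Bags: B1 = {a, b, d}  B2 = {b, c, d}
Tree: B1–B2
Every bag has size at most 3, so the width is 3 − 1 = 2 and tw(G) ≤ 2. On the other hand G contains the 3-clique {b, c, d}. A clique must lie in a single bag of any decomposition, so no decomposition can have width below 2. The upper and lower bounds meet at 2, so that is the treewidth.

2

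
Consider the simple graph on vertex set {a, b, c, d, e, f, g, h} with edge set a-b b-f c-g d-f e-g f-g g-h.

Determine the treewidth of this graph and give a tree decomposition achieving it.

Treewidth 1.
One optimal decomposition is:
Bags: B1 = {b, f}  B2 = {d, f}  B3 = {f, g}  B4 = {c, g}  B5 = {e, g}  B6 = {a, b}  B7 = {g, h}
Tree: B1–B2, B2–B3, B3–B4, B3–B5, B1–B6, B5–B7

The largest bag has 2 vertices, giving width 1; this decomposition certifies tw(G) ≤ 1. Since G has at least one edge (e.g. f–b), it is not an edgeless graph, so tw(G) ≥ 1. Combining the bounds, tw(G) = 1.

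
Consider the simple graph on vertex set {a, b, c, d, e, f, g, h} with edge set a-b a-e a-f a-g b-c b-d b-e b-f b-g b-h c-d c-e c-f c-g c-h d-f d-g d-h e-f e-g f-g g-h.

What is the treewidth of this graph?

4

A width-4 tree decomposition is:
Bags: B1 = {b, c, e, f, g}  B2 = {b, c, d, f, g}  B3 = {a, b, e, f, g}  B4 = {b, c, d, g, h}
Tree: B1–B2, B1–B3, B2–B4
Every bag has size at most 5, so the width is 5 − 1 = 4 and tw(G) ≤ 4. Conversely, {b, c, d, g, h} is a clique of size 5, and the vertices of any clique must share a bag in every tree decomposition; so some bag has ≥ 5 vertices and tw(G) ≥ 4. Combining the bounds, tw(G) = 4.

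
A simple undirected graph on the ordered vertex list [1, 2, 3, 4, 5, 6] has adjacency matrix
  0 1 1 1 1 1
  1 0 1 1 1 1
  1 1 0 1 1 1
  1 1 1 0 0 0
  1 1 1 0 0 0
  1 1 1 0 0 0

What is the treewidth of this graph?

3

A width-3 tree decomposition is:
Bags: B1 = {1, 2, 3, 6}  B2 = {1, 2, 3, 5}  B3 = {1, 2, 3, 4}
Tree: B1–B2, B2–B3
Every bag has size at most 4, so the width is 4 − 1 = 3 and tw(G) ≤ 3. On the other hand G contains the 4-clique {1, 2, 3, 4}. A clique must lie in a single bag of any decomposition, so no decomposition can have width below 3. The upper and lower bounds meet at 3, so that is the treewidth.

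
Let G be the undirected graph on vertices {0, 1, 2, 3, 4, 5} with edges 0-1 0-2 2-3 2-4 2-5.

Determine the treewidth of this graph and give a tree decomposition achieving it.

Every bag has size at most 2, so the width is 2 − 1 = 1 and tw(G) ≤ 1. Since G has at least one edge (e.g. 0–2), it is not an edgeless graph, so tw(G) ≥ 1. Therefore the treewidth is 1.

Treewidth 1.
One optimal decomposition is:
Bags: B1 = {0, 2}  B2 = {2, 5}  B3 = {2, 4}  B4 = {0, 1}  B5 = {2, 3}
Tree: B1–B2, B2–B3, B1–B4, B1–B5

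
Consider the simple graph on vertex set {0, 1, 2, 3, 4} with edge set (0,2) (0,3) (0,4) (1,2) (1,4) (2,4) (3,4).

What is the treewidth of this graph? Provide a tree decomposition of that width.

The largest bag has 3 vertices, giving width 2; this decomposition certifies tw(G) ≤ 2. On the other hand G contains the 3-clique {0, 2, 4}. A clique must lie in a single bag of any decomposition, so no decomposition can have width below 2. Therefore the treewidth is 2.

Treewidth 2.
Bags: B1 = {1, 2, 4}  B2 = {0, 2, 4}  B3 = {0, 3, 4}
Tree: B1–B2, B2–B3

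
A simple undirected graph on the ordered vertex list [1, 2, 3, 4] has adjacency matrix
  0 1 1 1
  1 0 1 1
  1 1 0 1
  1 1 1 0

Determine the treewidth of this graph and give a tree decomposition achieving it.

Treewidth 3.
Bags: B1 = {1, 2, 3, 4}
Tree: (single bag)

A single bag containing all 4 vertices is trivially a valid decomposition of width 3. For the lower bound, the 4 vertices {1, 2, 3, 4} are pairwise adjacent, and any tree decomposition puts a clique entirely inside one bag — forcing width ≥ 3. Hence tw(G) = 3 exactly.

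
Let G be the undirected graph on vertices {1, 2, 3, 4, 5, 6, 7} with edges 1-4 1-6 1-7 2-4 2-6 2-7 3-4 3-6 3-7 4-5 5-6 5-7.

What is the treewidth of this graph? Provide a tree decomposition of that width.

Treewidth 3.
Bags: B1 = {1, 4, 6, 7}  B2 = {3, 4, 6, 7}  B3 = {2, 4, 6, 7}  B4 = {4, 5, 6, 7}
Tree: B1–B2, B2–B3, B3–B4

The largest bag has 4 vertices, giving width 3; this decomposition certifies tw(G) ≤ 3. For the lower bound: the 4 vertex sets {1,6}, {3,4}, {7}, {2} are disjoint, each induces a connected subgraph, and every pair is joined by at least one edge of G. Contracting each set to a single vertex therefore yields K_{4} as a minor, and since treewidth is minor-monotone, tw(G) ≥ tw(K_{4}) = 3. The upper and lower bounds meet at 3, so that is the treewidth.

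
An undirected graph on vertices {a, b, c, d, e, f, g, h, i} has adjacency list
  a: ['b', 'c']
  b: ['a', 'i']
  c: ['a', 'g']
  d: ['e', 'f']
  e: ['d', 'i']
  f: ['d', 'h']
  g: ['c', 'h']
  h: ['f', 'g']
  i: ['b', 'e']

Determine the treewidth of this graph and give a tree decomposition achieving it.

Treewidth 2.
One such decomposition:
Bags: B1 = {f, g, h}  B2 = {d, f, g}  B3 = {d, e, g}  B4 = {e, g, i}  B5 = {b, g, i}  B6 = {a, b, g}  B7 = {a, c, g}
Tree: B1–B2, B2–B3, B3–B4, B4–B5, B5–B6, B6–B7

Each bag holds 3 vertices, so the decomposition has width 2, which upper-bounds the treewidth. The edges g–h–f–d–e–i–b–a–c–g form a cycle, so G is not a tree and its treewidth is at least 2. The upper and lower bounds meet at 2, so that is the treewidth.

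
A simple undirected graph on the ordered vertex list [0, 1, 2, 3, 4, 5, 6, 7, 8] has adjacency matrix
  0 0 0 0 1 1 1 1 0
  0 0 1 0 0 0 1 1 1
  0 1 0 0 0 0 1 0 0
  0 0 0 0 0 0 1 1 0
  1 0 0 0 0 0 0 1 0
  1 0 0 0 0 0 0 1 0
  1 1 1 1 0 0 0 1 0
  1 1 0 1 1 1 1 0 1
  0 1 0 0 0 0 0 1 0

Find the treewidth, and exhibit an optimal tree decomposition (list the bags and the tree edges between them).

Treewidth 2.
Bags: B1 = {0, 6, 7}  B2 = {1, 6, 7}  B3 = {0, 5, 7}  B4 = {1, 2, 6}  B5 = {0, 4, 7}  B6 = {1, 7, 8}  B7 = {3, 6, 7}
Tree: B1–B2, B1–B3, B2–B4, B3–B5, B2–B6, B2–B7

The largest bag has 3 vertices, giving width 2; this decomposition certifies tw(G) ≤ 2. Conversely, {1, 2, 6} is a clique of size 3, and the vertices of any clique must share a bag in every tree decomposition; so some bag has ≥ 3 vertices and tw(G) ≥ 2. Hence tw(G) = 2 exactly.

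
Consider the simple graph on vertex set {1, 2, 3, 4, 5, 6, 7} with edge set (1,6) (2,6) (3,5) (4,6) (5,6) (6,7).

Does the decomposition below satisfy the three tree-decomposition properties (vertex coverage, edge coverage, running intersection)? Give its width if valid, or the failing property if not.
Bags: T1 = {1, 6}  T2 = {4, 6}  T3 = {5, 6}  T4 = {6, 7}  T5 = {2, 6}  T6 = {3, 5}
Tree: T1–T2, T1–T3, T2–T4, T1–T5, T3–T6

Yes; width 1.

Vertex coverage: the bags together contain {1, 2, 3, 4, 5, 6, 7}, the full vertex set. Edge coverage: each edge of G has both endpoints in at least one bag. Running intersection: for every vertex, the bags containing it form a connected subtree. All three properties hold, so this is a valid tree decomposition of width max|bag| − 1 = 1, and hence tw(G) ≤ 1.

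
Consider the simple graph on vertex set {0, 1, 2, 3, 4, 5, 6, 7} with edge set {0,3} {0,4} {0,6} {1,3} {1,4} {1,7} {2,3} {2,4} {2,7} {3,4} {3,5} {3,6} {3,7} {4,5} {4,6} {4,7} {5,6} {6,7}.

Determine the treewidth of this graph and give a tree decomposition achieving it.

The largest bag has 4 vertices, giving width 3; this decomposition certifies tw(G) ≤ 3. For the lower bound, the 4 vertices {1, 3, 4, 7} are pairwise adjacent, and any tree decomposition puts a clique entirely inside one bag — forcing width ≥ 3. Therefore the treewidth is 3.

Treewidth 3.
Bags: B1 = {3, 4, 6, 7}  B2 = {0, 3, 4, 6}  B3 = {1, 3, 4, 7}  B4 = {3, 4, 5, 6}  B5 = {2, 3, 4, 7}
Tree: B1–B2, B1–B3, B2–B4, B3–B5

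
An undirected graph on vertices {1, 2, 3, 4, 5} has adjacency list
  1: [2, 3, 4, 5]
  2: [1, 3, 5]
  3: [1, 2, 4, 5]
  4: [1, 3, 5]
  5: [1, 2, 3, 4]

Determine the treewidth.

3

A width-3 tree decomposition is:
Bags: B1 = {1, 3, 4, 5}  B2 = {1, 2, 3, 5}
Tree: B1–B2
Every bag has size at most 4, so the width is 4 − 1 = 3 and tw(G) ≤ 3. On the other hand G contains the 4-clique {1, 2, 3, 5}. A clique must lie in a single bag of any decomposition, so no decomposition can have width below 3. Therefore the treewidth is 3.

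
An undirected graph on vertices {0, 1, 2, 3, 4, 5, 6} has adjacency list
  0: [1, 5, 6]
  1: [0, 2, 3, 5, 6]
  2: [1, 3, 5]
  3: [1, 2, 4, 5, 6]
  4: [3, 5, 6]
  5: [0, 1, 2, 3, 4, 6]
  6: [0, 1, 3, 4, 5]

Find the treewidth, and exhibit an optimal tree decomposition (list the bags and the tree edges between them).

Treewidth 3.
One optimal decomposition is:
Bags: B1 = {1, 2, 3, 5}  B2 = {1, 3, 5, 6}  B3 = {3, 4, 5, 6}  B4 = {0, 1, 5, 6}
Tree: B1–B2, B2–B3, B2–B4

Each bag holds 4 vertices, so the decomposition has width 3, which upper-bounds the treewidth. For the lower bound, the 4 vertices {0, 1, 5, 6} are pairwise adjacent, and any tree decomposition puts a clique entirely inside one bag — forcing width ≥ 3. The upper and lower bounds meet at 3, so that is the treewidth.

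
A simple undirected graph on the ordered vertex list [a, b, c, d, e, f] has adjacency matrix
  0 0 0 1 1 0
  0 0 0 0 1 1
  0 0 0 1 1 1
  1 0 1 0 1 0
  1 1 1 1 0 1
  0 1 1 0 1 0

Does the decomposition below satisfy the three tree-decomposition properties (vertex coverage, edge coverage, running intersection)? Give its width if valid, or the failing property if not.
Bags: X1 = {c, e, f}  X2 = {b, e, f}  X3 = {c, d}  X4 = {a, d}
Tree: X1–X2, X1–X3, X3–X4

No — edge (e,d) lies in no bag.

A tree decomposition must satisfy three properties: every vertex lies in some bag; for every edge, both endpoints lie together in some bag; and for every vertex, the bags containing it form a connected subtree. Here edge (e,d) lies in no bag, so the decomposition is invalid.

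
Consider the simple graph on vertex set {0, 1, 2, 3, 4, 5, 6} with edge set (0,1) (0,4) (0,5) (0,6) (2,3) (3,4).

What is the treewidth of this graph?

1

A width-1 tree decomposition is:
Bags: B1 = {0, 6}  B2 = {0, 4}  B3 = {3, 4}  B4 = {0, 1}  B5 = {2, 3}  B6 = {0, 5}
Tree: B1–B2, B2–B3, B1–B4, B3–B5, B4–B6
The largest bag has 2 vertices, giving width 1; this decomposition certifies tw(G) ≤ 1. G has an edge, so its treewidth is at least 1. The upper and lower bounds meet at 1, so that is the treewidth.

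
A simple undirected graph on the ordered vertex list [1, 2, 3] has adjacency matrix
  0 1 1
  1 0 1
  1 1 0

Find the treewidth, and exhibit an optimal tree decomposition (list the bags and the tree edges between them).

With just one bag of size 3, the width is 3 − 1 = 2, so tw(G) ≤ 2. Conversely, {1, 2, 3} is a clique of size 3, and the vertices of any clique must share a bag in every tree decomposition; so some bag has ≥ 3 vertices and tw(G) ≥ 2. The upper and lower bounds meet at 2, so that is the treewidth.

Treewidth 2.
One optimal decomposition is:
Bags: B1 = {1, 2, 3}
Tree: (single bag)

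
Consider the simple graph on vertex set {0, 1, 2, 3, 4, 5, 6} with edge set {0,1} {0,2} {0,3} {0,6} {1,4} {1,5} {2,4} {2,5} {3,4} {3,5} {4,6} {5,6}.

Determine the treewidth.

A width-3 tree decomposition is:
Bags: B1 = {0, 1, 4, 5}  B2 = {0, 4, 5, 6}  B3 = {0, 3, 4, 5}  B4 = {0, 2, 4, 5}
Tree: B1–B2, B2–B3, B3–B4
The largest bag has 4 vertices, giving width 3; this decomposition certifies tw(G) ≤ 3. For the lower bound: the 4 vertex sets {1,4}, {0,6}, {5}, {3} are disjoint, each induces a connected subgraph, and every pair is joined by at least one edge of G. Contracting each set to a single vertex therefore yields K_{4} as a minor, and since treewidth is minor-monotone, tw(G) ≥ tw(K_{4}) = 3. Combining the bounds, tw(G) = 3.

3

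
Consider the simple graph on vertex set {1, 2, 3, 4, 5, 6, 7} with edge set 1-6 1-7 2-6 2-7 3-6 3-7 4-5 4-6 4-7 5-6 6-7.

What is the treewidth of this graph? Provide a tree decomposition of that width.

Each bag holds 3 vertices, so the decomposition has width 2, which upper-bounds the treewidth. For the lower bound, the 3 vertices {4, 5, 6} are pairwise adjacent, and any tree decomposition puts a clique entirely inside one bag — forcing width ≥ 2. The upper and lower bounds meet at 2, so that is the treewidth.

Treewidth 2.
One optimal decomposition is:
Bags: B1 = {2, 6, 7}  B2 = {1, 6, 7}  B3 = {3, 6, 7}  B4 = {4, 6, 7}  B5 = {4, 5, 6}
Tree: B1–B2, B1–B3, B1–B4, B4–B5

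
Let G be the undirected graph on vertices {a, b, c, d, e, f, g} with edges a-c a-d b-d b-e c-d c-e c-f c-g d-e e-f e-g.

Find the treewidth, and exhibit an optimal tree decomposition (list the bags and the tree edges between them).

Treewidth 2.
One optimal decomposition is:
Bags: B1 = {c, d, e}  B2 = {b, d, e}  B3 = {a, c, d}  B4 = {c, e, g}  B5 = {c, e, f}
Tree: B1–B2, B1–B3, B1–B4, B4–B5

Every bag has size at most 3, so the width is 3 − 1 = 2 and tw(G) ≤ 2. For the lower bound, the 3 vertices {c, d, e} are pairwise adjacent, and any tree decomposition puts a clique entirely inside one bag — forcing width ≥ 2. The upper and lower bounds meet at 2, so that is the treewidth.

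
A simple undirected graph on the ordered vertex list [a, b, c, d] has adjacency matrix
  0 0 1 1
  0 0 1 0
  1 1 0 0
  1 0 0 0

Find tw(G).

A width-1 tree decomposition is:
Bags: B1 = {a, c}  B2 = {a, d}  B3 = {b, c}
Tree: B1–B2, B1–B3
The largest bag has 2 vertices, giving width 1; this decomposition certifies tw(G) ≤ 1. G has an edge, so its treewidth is at least 1. Combining the bounds, tw(G) = 1.

1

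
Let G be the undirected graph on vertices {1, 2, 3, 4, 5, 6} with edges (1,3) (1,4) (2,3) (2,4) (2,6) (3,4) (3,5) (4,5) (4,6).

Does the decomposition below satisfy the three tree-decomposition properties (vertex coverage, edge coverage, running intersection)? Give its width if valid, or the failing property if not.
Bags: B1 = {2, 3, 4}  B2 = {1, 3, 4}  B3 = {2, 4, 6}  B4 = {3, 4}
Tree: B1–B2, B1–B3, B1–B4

A tree decomposition must satisfy three properties: every vertex lies in some bag; for every edge, both endpoints lie together in some bag; and for every vertex, the bags containing it form a connected subtree. Here vertex 5 appears in no bag, so the decomposition is invalid.

No — vertex 5 appears in no bag.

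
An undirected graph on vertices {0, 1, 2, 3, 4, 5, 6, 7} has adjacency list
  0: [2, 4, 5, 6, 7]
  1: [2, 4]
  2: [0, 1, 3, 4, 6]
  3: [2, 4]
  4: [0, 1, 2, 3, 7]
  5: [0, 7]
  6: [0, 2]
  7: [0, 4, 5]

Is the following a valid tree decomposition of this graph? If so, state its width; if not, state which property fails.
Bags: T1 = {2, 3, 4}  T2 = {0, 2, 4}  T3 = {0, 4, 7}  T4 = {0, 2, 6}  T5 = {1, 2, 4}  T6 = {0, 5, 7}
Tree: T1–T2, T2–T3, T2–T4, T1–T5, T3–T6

Yes; width 2.

Checking the three conditions: (i) the bags cover all of {0, 1, 2, 3, 4, 5, 6, 7}; (ii) for each edge, some bag contains both endpoints; (iii) the bags containing any fixed vertex form a subtree. All hold, so the decomposition is valid with width 3 − 1 = 2.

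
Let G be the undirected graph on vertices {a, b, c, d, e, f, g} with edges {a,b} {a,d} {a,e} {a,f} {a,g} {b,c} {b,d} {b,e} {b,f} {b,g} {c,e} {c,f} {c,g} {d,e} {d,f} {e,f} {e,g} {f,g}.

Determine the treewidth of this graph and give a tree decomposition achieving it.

Treewidth 4.
One such decomposition:
Bags: B1 = {a, b, e, f, g}  B2 = {a, b, d, e, f}  B3 = {b, c, e, f, g}
Tree: B1–B2, B1–B3

The largest bag has 5 vertices, giving width 4; this decomposition certifies tw(G) ≤ 4. On the other hand G contains the 5-clique {b, c, e, f, g}. A clique must lie in a single bag of any decomposition, so no decomposition can have width below 4. Therefore the treewidth is 4.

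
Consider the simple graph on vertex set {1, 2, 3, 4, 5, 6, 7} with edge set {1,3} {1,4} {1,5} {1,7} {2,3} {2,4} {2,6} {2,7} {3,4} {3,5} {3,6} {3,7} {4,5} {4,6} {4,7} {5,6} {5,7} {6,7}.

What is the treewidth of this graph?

A width-4 tree decomposition is:
Bags: B1 = {2, 3, 4, 6, 7}  B2 = {3, 4, 5, 6, 7}  B3 = {1, 3, 4, 5, 7}
Tree: B1–B2, B2–B3
Each bag holds 5 vertices, so the decomposition has width 4, which upper-bounds the treewidth. On the other hand G contains the 5-clique {2, 3, 4, 6, 7}. A clique must lie in a single bag of any decomposition, so no decomposition can have width below 4. The upper and lower bounds meet at 4, so that is the treewidth.

4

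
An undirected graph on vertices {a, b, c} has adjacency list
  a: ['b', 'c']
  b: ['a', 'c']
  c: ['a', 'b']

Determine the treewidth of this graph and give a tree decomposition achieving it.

With just one bag of size 3, the width is 3 − 1 = 2, so tw(G) ≤ 2. For the lower bound, the 3 vertices {a, b, c} are pairwise adjacent, and any tree decomposition puts a clique entirely inside one bag — forcing width ≥ 2. Therefore the treewidth is 2.

Treewidth 2.
One such decomposition:
Bags: B1 = {a, b, c}
Tree: (single bag)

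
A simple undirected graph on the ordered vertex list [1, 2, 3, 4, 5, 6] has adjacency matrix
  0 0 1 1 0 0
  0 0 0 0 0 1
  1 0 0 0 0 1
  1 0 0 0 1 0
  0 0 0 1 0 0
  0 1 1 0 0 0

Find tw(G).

A width-1 tree decomposition is:
Bags: B1 = {4, 5}  B2 = {1, 4}  B3 = {1, 3}  B4 = {3, 6}  B5 = {2, 6}
Tree: B1–B2, B2–B3, B3–B4, B4–B5
The largest bag has 2 vertices, giving width 1; this decomposition certifies tw(G) ≤ 1. Any graph with an edge has treewidth ≥ 1, and G has the edge 5–4. The upper and lower bounds meet at 1, so that is the treewidth.

1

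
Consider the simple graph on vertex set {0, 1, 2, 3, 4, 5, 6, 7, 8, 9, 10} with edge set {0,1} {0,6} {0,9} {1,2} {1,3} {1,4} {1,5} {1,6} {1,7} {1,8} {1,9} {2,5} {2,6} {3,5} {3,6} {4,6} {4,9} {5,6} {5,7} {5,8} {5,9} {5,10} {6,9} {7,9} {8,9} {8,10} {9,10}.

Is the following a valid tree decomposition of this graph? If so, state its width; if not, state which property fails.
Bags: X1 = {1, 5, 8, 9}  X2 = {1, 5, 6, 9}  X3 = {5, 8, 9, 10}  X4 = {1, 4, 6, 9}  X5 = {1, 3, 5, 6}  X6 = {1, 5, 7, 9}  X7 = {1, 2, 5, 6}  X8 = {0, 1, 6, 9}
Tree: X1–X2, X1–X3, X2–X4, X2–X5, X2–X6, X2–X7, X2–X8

Yes; width 3.

Vertex coverage: the bags together contain {0, 1, 2, 3, 4, 5, 6, 7, 8, 9, 10}, the full vertex set. Edge coverage: each edge of G has both endpoints in at least one bag. Running intersection: for every vertex, the bags containing it form a connected subtree. All three properties hold, so this is a valid tree decomposition of width max|bag| − 1 = 3, and hence tw(G) ≤ 3.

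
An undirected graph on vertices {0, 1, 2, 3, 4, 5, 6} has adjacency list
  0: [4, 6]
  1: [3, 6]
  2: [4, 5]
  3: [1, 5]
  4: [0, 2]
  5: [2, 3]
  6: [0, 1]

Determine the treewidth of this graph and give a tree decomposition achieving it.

Treewidth 2.
One optimal decomposition is:
Bags: B1 = {0, 4, 6}  B2 = {2, 4, 6}  B3 = {2, 5, 6}  B4 = {3, 5, 6}  B5 = {1, 3, 6}
Tree: B1–B2, B2–B3, B3–B4, B4–B5

Every bag has size at most 3, so the width is 3 − 1 = 2 and tw(G) ≤ 2. The edges 6–0–4–2–5–3–1–6 form a cycle, so G is not a tree and its treewidth is at least 2. Therefore the treewidth is 2.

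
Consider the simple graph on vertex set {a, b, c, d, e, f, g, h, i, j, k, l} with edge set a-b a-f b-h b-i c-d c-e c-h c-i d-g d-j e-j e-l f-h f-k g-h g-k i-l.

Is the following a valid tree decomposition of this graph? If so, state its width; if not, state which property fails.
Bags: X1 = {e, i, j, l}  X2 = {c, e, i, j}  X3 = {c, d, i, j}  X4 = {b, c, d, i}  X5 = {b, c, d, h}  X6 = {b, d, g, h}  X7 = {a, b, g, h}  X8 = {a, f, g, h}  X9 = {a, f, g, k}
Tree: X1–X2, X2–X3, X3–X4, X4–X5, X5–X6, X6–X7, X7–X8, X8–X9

Yes; width 3.

Vertex coverage: the bags together contain {a, b, c, d, e, f, g, h, i, j, k, l}, the full vertex set. Edge coverage: each edge of G has both endpoints in at least one bag. Running intersection: for every vertex, the bags containing it form a connected subtree. All three properties hold, so this is a valid tree decomposition of width max|bag| − 1 = 3, and hence tw(G) ≤ 3.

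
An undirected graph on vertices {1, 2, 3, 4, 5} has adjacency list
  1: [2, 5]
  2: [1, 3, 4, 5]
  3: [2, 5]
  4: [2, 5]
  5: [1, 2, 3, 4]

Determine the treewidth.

A width-2 tree decomposition is:
Bags: B1 = {2, 3, 5}  B2 = {2, 4, 5}  B3 = {1, 2, 5}
Tree: B1–B2, B2–B3
Each bag holds 3 vertices, so the decomposition has width 2, which upper-bounds the treewidth. Conversely, {1, 2, 5} is a clique of size 3, and the vertices of any clique must share a bag in every tree decomposition; so some bag has ≥ 3 vertices and tw(G) ≥ 2. Hence tw(G) = 2 exactly.

2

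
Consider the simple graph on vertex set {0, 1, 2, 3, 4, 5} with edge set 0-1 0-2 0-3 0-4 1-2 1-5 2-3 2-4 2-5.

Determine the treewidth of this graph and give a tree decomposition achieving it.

Each bag holds 3 vertices, so the decomposition has width 2, which upper-bounds the treewidth. On the other hand G contains the 3-clique {0, 1, 2}. A clique must lie in a single bag of any decomposition, so no decomposition can have width below 2. Hence tw(G) = 2 exactly.

Treewidth 2.
Bags: B1 = {0, 1, 2}  B2 = {1, 2, 5}  B3 = {0, 2, 3}  B4 = {0, 2, 4}
Tree: B1–B2, B1–B3, B1–B4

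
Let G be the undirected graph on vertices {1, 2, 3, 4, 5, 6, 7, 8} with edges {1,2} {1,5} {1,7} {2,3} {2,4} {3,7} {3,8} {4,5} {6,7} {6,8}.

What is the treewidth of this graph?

A width-2 tree decomposition is:
Bags: B1 = {6, 7, 8}  B2 = {3, 7, 8}  B3 = {1, 3, 7}  B4 = {1, 2, 3}  B5 = {1, 2, 5}  B6 = {2, 4, 5}
Tree: B1–B2, B2–B3, B3–B4, B4–B5, B5–B6
Each bag holds 3 vertices, so the decomposition has width 2, which upper-bounds the treewidth. For the lower bound, G contains the cycle 6–8–3–7–6, so G is not a forest; only forests have treewidth ≤ 1, hence tw(G) ≥ 2. Therefore the treewidth is 2.

2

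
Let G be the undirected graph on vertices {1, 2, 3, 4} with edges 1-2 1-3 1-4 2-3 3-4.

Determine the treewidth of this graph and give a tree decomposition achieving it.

Each bag holds 3 vertices, so the decomposition has width 2, which upper-bounds the treewidth. For the lower bound, the 3 vertices {1, 2, 3} are pairwise adjacent, and any tree decomposition puts a clique entirely inside one bag — forcing width ≥ 2. Hence tw(G) = 2 exactly.

Treewidth 2.
One optimal decomposition is:
Bags: B1 = {1, 2, 3}  B2 = {1, 3, 4}
Tree: B1–B2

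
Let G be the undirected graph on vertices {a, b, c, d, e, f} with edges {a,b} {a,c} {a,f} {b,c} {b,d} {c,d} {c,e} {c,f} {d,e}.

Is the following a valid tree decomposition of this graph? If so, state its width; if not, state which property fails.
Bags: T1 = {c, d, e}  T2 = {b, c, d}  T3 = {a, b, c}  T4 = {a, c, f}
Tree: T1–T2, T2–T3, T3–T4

Vertex coverage: the bags together contain {a, b, c, d, e, f}, the full vertex set. Edge coverage: each edge of G has both endpoints in at least one bag. Running intersection: for every vertex, the bags containing it form a connected subtree. All three properties hold, so this is a valid tree decomposition of width max|bag| − 1 = 2, and hence tw(G) ≤ 2.

Yes; width 2.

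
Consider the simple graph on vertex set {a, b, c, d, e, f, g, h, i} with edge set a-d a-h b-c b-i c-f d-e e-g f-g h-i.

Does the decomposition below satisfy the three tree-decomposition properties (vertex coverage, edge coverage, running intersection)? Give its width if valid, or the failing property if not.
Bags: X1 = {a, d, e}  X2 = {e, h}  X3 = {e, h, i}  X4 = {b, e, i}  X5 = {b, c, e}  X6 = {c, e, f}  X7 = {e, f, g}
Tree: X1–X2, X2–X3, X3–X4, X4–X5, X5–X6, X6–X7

No — edge (a,h) lies in no bag.

A tree decomposition must satisfy three properties: every vertex lies in some bag; for every edge, both endpoints lie together in some bag; and for every vertex, the bags containing it form a connected subtree. Here edge (a,h) lies in no bag, so the decomposition is invalid.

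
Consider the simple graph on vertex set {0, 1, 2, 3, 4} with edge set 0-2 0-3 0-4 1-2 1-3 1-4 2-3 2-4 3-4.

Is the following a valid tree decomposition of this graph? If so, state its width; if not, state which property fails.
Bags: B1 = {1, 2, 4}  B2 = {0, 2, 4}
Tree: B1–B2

No — vertex 3 appears in no bag.

A tree decomposition must satisfy three properties: every vertex lies in some bag; for every edge, both endpoints lie together in some bag; and for every vertex, the bags containing it form a connected subtree. Here vertex 3 appears in no bag, so the decomposition is invalid.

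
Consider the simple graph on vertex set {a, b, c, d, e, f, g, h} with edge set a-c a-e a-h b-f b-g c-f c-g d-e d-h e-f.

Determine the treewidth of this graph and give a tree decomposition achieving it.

Every bag has size at most 3, so the width is 3 − 1 = 2 and tw(G) ≤ 2. The edges b–g–c–f–b form a cycle, so G is not a tree and its treewidth is at least 2. Hence tw(G) = 2 exactly.

Treewidth 2.
Bags: B1 = {b, f, g}  B2 = {c, f, g}  B3 = {c, e, f}  B4 = {a, c, e}  B5 = {a, d, e}  B6 = {a, d, h}
Tree: B1–B2, B2–B3, B3–B4, B4–B5, B5–B6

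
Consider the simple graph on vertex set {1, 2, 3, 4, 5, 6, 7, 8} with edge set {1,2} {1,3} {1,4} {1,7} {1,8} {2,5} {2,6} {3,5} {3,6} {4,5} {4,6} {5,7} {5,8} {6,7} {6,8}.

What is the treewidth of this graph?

3

A width-3 tree decomposition is:
Bags: B1 = {1, 5, 6, 8}  B2 = {1, 3, 5, 6}  B3 = {1, 2, 5, 6}  B4 = {1, 4, 5, 6}  B5 = {1, 5, 6, 7}
Tree: B1–B2, B2–B3, B3–B4, B4–B5
Each bag holds 4 vertices, so the decomposition has width 3, which upper-bounds the treewidth. For the lower bound: the 4 vertex sets {6,8}, {1,3}, {5}, {2} are disjoint, each induces a connected subgraph, and every pair is joined by at least one edge of G. Contracting each set to a single vertex therefore yields K_{4} as a minor, and since treewidth is minor-monotone, tw(G) ≥ tw(K_{4}) = 3. Combining the bounds, tw(G) = 3.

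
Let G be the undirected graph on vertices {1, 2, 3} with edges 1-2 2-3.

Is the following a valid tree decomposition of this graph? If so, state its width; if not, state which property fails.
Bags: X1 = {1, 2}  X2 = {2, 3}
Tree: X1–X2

Checking the three conditions: (i) the bags cover all of {1, 2, 3}; (ii) for each edge, some bag contains both endpoints; (iii) the bags containing any fixed vertex form a subtree. All hold, so the decomposition is valid with width 2 − 1 = 1.

Yes; width 1.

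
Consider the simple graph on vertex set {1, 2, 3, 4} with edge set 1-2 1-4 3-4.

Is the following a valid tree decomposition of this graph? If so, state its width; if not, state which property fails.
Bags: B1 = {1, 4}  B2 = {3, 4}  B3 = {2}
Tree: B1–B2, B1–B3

No — edge (1,2) lies in no bag.

A tree decomposition must satisfy three properties: every vertex lies in some bag; for every edge, both endpoints lie together in some bag; and for every vertex, the bags containing it form a connected subtree. Here edge (1,2) lies in no bag, so the decomposition is invalid.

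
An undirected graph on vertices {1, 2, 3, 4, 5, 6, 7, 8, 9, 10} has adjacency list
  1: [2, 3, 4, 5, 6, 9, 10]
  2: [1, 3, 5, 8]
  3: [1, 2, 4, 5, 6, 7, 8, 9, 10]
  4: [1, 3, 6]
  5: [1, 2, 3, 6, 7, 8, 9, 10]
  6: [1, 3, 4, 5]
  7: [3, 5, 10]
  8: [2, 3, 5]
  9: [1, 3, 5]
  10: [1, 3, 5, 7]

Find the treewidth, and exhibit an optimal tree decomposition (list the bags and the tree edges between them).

Treewidth 3.
Bags: B1 = {1, 3, 5, 6}  B2 = {1, 3, 5, 9}  B3 = {1, 2, 3, 5}  B4 = {1, 3, 5, 10}  B5 = {1, 3, 4, 6}  B6 = {2, 3, 5, 8}  B7 = {3, 5, 7, 10}
Tree: B1–B2, B1–B3, B1–B4, B1–B5, B3–B6, B4–B7

The largest bag has 4 vertices, giving width 3; this decomposition certifies tw(G) ≤ 3. Conversely, {1, 3, 4, 6} is a clique of size 4, and the vertices of any clique must share a bag in every tree decomposition; so some bag has ≥ 4 vertices and tw(G) ≥ 3. Therefore the treewidth is 3.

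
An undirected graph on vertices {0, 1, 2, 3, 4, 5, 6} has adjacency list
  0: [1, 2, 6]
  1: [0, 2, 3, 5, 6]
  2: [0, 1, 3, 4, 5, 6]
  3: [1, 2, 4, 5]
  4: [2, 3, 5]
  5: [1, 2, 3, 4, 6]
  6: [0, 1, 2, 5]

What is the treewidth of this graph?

3

A width-3 tree decomposition is:
Bags: B1 = {1, 2, 3, 5}  B2 = {1, 2, 5, 6}  B3 = {0, 1, 2, 6}  B4 = {2, 3, 4, 5}
Tree: B1–B2, B2–B3, B1–B4
Each bag holds 4 vertices, so the decomposition has width 3, which upper-bounds the treewidth. On the other hand G contains the 4-clique {0, 1, 2, 6}. A clique must lie in a single bag of any decomposition, so no decomposition can have width below 3. Combining the bounds, tw(G) = 3.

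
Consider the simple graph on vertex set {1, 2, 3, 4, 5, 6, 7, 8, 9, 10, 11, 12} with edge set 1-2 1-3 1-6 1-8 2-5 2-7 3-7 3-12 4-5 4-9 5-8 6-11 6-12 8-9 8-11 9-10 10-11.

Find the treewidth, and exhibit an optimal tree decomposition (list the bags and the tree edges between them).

Treewidth 3.
One such decomposition:
Bags: B1 = {3, 6, 7, 12}  B2 = {1, 3, 6, 7}  B3 = {1, 2, 6, 7}  B4 = {1, 2, 6, 11}  B5 = {1, 2, 8, 11}  B6 = {2, 5, 8, 11}  B7 = {5, 8, 10, 11}  B8 = {5, 8, 9, 10}  B9 = {4, 5, 9, 10}
Tree: B1–B2, B2–B3, B3–B4, B4–B5, B5–B6, B6–B7, B7–B8, B8–B9

Every bag has size at most 4, so the width is 4 − 1 = 3 and tw(G) ≤ 3. For the lower bound: the 4 vertex sets {3,7,12}, {6}, {1}, {2,5,8,11} are disjoint, each induces a connected subgraph, and every pair is joined by at least one edge of G. Contracting each set to a single vertex therefore yields K_{4} as a minor, and since treewidth is minor-monotone, tw(G) ≥ tw(K_{4}) = 3. Therefore the treewidth is 3.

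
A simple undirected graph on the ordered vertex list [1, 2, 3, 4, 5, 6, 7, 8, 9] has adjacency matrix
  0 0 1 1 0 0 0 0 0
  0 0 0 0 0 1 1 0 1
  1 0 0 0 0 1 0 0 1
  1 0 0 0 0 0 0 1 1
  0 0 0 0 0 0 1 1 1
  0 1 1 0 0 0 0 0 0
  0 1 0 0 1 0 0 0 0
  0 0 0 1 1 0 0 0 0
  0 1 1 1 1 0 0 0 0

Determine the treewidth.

A width-3 tree decomposition is:
Bags: B1 = {4, 5, 7, 8}  B2 = {4, 5, 7, 9}  B3 = {2, 4, 7, 9}  B4 = {1, 2, 4, 9}  B5 = {1, 2, 3, 9}  B6 = {1, 2, 3, 6}
Tree: B1–B2, B2–B3, B3–B4, B4–B5, B5–B6
Every bag has size at most 4, so the width is 4 − 1 = 3 and tw(G) ≤ 3. For the lower bound: the 4 vertex sets {5,7,8}, {4}, {9}, {1,2,3,6} are disjoint, each induces a connected subgraph, and every pair is joined by at least one edge of G. Contracting each set to a single vertex therefore yields K_{4} as a minor, and since treewidth is minor-monotone, tw(G) ≥ tw(K_{4}) = 3. Combining the bounds, tw(G) = 3.

3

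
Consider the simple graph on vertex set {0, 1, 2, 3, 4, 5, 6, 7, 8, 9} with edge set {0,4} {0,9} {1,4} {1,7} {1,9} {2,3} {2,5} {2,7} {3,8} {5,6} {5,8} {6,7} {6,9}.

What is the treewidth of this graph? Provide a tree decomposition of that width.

Treewidth 2.
One optimal decomposition is:
Bags: B1 = {2, 3, 8}  B2 = {2, 5, 8}  B3 = {2, 5, 7}  B4 = {5, 6, 7}  B5 = {1, 6, 7}  B6 = {1, 6, 9}  B7 = {1, 4, 9}  B8 = {0, 4, 9}
Tree: B1–B2, B2–B3, B3–B4, B4–B5, B5–B6, B6–B7, B7–B8

Each bag holds 3 vertices, so the decomposition has width 2, which upper-bounds the treewidth. Since 3–8–5–2–3 is a cycle in G, G is not acyclic. Forests are exactly the graphs of treewidth ≤ 1, so tw(G) ≥ 2. Hence tw(G) = 2 exactly.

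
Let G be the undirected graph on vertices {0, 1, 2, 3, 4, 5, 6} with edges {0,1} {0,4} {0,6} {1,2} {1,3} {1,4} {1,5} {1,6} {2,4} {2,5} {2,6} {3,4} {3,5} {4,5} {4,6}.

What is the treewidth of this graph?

3

A width-3 tree decomposition is:
Bags: B1 = {0, 1, 4, 6}  B2 = {1, 2, 4, 6}  B3 = {1, 2, 4, 5}  B4 = {1, 3, 4, 5}
Tree: B1–B2, B2–B3, B3–B4
The largest bag has 4 vertices, giving width 3; this decomposition certifies tw(G) ≤ 3. Conversely, {0, 1, 4, 6} is a clique of size 4, and the vertices of any clique must share a bag in every tree decomposition; so some bag has ≥ 4 vertices and tw(G) ≥ 3. The upper and lower bounds meet at 3, so that is the treewidth.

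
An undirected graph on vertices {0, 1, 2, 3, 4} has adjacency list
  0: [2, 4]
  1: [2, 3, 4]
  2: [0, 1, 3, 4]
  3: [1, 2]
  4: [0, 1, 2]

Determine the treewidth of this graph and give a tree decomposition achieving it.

Every bag has size at most 3, so the width is 3 − 1 = 2 and tw(G) ≤ 2. On the other hand G contains the 3-clique {0, 2, 4}. A clique must lie in a single bag of any decomposition, so no decomposition can have width below 2. Hence tw(G) = 2 exactly.

Treewidth 2.
Bags: B1 = {0, 2, 4}  B2 = {1, 2, 4}  B3 = {1, 2, 3}
Tree: B1–B2, B2–B3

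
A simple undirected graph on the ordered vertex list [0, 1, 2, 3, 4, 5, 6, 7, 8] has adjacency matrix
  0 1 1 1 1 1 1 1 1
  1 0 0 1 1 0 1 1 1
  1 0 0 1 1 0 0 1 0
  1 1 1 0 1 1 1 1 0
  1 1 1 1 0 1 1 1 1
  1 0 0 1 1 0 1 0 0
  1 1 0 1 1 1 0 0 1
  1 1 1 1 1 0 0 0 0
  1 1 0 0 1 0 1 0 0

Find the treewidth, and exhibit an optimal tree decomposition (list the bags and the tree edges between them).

Each bag holds 5 vertices, so the decomposition has width 4, which upper-bounds the treewidth. For the lower bound, the 5 vertices {0, 1, 4, 6, 8} are pairwise adjacent, and any tree decomposition puts a clique entirely inside one bag — forcing width ≥ 4. Hence tw(G) = 4 exactly.

Treewidth 4.
Bags: B1 = {0, 1, 3, 4, 7}  B2 = {0, 2, 3, 4, 7}  B3 = {0, 1, 3, 4, 6}  B4 = {0, 1, 4, 6, 8}  B5 = {0, 3, 4, 5, 6}
Tree: B1–B2, B1–B3, B3–B4, B3–B5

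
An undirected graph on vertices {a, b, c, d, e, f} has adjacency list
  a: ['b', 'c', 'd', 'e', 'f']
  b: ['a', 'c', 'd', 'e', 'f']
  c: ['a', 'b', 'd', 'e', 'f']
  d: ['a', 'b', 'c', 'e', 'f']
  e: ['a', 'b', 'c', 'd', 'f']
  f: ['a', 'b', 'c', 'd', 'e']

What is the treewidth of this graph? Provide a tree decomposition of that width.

Treewidth 5.
Bags: B1 = {a, b, c, d, e, f}
Tree: (single bag)

A single bag containing all 6 vertices is trivially a valid decomposition of width 5. For the lower bound, the 6 vertices {a, b, c, d, e, f} are pairwise adjacent, and any tree decomposition puts a clique entirely inside one bag — forcing width ≥ 5. Combining the bounds, tw(G) = 5.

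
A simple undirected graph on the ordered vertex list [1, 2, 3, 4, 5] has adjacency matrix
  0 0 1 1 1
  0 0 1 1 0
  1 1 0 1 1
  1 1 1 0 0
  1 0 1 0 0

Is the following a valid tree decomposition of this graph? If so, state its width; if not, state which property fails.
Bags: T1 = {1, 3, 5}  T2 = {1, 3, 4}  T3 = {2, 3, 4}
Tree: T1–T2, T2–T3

Yes; width 2.

Vertex coverage: the bags together contain {1, 2, 3, 4, 5}, the full vertex set. Edge coverage: each edge of G has both endpoints in at least one bag. Running intersection: for every vertex, the bags containing it form a connected subtree. All three properties hold, so this is a valid tree decomposition of width max|bag| − 1 = 2, and hence tw(G) ≤ 2.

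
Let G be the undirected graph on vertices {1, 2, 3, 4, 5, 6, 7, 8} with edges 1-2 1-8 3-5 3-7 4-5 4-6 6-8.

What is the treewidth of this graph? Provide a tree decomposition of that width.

Treewidth 1.
Bags: B1 = {3, 7}  B2 = {3, 5}  B3 = {4, 5}  B4 = {4, 6}  B5 = {6, 8}  B6 = {1, 8}  B7 = {1, 2}
Tree: B1–B2, B2–B3, B3–B4, B4–B5, B5–B6, B6–B7

Every bag has size at most 2, so the width is 2 − 1 = 1 and tw(G) ≤ 1. Since G has at least one edge (e.g. 7–3), it is not an edgeless graph, so tw(G) ≥ 1. Hence tw(G) = 1 exactly.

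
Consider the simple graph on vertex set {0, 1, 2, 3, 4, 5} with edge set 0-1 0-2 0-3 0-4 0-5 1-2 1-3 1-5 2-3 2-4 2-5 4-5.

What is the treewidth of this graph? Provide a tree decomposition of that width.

Each bag holds 4 vertices, so the decomposition has width 3, which upper-bounds the treewidth. Conversely, {0, 1, 2, 3} is a clique of size 4, and the vertices of any clique must share a bag in every tree decomposition; so some bag has ≥ 4 vertices and tw(G) ≥ 3. Therefore the treewidth is 3.

Treewidth 3.
One such decomposition:
Bags: B1 = {0, 1, 2, 5}  B2 = {0, 2, 4, 5}  B3 = {0, 1, 2, 3}
Tree: B1–B2, B1–B3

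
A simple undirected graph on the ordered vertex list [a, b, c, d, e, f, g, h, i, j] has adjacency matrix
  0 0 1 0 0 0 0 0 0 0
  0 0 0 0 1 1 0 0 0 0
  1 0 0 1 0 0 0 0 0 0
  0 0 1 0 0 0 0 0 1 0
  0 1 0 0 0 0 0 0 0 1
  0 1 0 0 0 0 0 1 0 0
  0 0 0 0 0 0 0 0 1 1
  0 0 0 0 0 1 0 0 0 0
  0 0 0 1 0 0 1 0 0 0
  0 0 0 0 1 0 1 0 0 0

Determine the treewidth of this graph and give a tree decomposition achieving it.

Each bag holds 2 vertices, so the decomposition has width 1, which upper-bounds the treewidth. Any graph with an edge has treewidth ≥ 1, and G has the edge h–f. The upper and lower bounds meet at 1, so that is the treewidth.

Treewidth 1.
Bags: B1 = {f, h}  B2 = {b, f}  B3 = {b, e}  B4 = {e, j}  B5 = {g, j}  B6 = {g, i}  B7 = {d, i}  B8 = {c, d}  B9 = {a, c}
Tree: B1–B2, B2–B3, B3–B4, B4–B5, B5–B6, B6–B7, B7–B8, B8–B9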